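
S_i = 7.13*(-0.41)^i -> [7.13, -2.92, 1.2, -0.49, 0.2]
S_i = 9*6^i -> [9, 54, 324, 1944, 11664]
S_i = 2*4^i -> [2, 8, 32, 128, 512]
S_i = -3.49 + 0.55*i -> [-3.49, -2.94, -2.39, -1.84, -1.29]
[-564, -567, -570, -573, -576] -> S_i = -564 + -3*i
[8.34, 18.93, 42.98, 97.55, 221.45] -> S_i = 8.34*2.27^i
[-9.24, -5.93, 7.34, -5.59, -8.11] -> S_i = Random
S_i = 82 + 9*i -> [82, 91, 100, 109, 118]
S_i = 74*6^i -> [74, 444, 2664, 15984, 95904]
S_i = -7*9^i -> [-7, -63, -567, -5103, -45927]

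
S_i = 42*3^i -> [42, 126, 378, 1134, 3402]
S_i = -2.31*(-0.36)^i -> [-2.31, 0.83, -0.3, 0.11, -0.04]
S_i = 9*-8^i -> [9, -72, 576, -4608, 36864]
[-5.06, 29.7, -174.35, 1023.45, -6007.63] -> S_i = -5.06*(-5.87)^i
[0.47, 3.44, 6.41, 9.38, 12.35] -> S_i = 0.47 + 2.97*i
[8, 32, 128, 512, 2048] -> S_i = 8*4^i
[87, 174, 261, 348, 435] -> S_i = 87 + 87*i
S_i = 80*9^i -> [80, 720, 6480, 58320, 524880]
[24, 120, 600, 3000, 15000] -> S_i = 24*5^i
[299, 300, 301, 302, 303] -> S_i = 299 + 1*i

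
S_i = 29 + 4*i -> [29, 33, 37, 41, 45]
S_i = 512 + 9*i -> [512, 521, 530, 539, 548]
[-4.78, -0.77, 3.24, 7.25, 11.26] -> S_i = -4.78 + 4.01*i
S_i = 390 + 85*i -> [390, 475, 560, 645, 730]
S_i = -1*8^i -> [-1, -8, -64, -512, -4096]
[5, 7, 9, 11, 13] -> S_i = 5 + 2*i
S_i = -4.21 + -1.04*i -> [-4.21, -5.25, -6.29, -7.33, -8.37]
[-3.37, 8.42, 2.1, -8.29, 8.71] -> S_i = Random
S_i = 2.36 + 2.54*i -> [2.36, 4.9, 7.44, 9.98, 12.52]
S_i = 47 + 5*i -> [47, 52, 57, 62, 67]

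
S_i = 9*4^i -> [9, 36, 144, 576, 2304]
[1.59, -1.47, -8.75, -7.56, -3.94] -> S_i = Random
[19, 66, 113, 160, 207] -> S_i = 19 + 47*i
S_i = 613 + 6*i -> [613, 619, 625, 631, 637]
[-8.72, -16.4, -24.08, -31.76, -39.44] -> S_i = -8.72 + -7.68*i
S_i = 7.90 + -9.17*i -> [7.9, -1.27, -10.44, -19.61, -28.78]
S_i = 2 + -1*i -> [2, 1, 0, -1, -2]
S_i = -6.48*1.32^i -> [-6.48, -8.55, -11.29, -14.9, -19.67]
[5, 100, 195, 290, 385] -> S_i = 5 + 95*i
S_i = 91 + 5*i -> [91, 96, 101, 106, 111]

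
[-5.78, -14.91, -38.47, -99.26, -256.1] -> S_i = -5.78*2.58^i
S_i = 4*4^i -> [4, 16, 64, 256, 1024]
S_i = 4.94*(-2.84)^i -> [4.94, -14.03, 39.84, -113.16, 321.37]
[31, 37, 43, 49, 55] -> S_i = 31 + 6*i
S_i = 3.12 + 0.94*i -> [3.12, 4.06, 5.0, 5.94, 6.88]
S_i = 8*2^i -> [8, 16, 32, 64, 128]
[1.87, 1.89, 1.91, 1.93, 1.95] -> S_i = 1.87 + 0.02*i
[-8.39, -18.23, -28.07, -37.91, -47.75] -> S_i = -8.39 + -9.84*i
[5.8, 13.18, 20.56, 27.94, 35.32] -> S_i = 5.80 + 7.38*i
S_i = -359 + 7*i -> [-359, -352, -345, -338, -331]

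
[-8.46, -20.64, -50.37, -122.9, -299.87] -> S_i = -8.46*2.44^i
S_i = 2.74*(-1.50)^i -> [2.74, -4.11, 6.17, -9.25, 13.87]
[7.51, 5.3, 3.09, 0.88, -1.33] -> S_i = 7.51 + -2.21*i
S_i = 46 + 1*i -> [46, 47, 48, 49, 50]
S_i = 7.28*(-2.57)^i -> [7.28, -18.71, 48.08, -123.58, 317.59]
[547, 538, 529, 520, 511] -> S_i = 547 + -9*i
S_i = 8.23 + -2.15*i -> [8.23, 6.08, 3.93, 1.78, -0.37]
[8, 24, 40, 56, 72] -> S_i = 8 + 16*i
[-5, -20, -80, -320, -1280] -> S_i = -5*4^i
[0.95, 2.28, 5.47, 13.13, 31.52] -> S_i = 0.95*2.40^i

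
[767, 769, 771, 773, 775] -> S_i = 767 + 2*i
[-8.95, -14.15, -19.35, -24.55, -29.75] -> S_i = -8.95 + -5.20*i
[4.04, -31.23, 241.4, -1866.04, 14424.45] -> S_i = 4.04*(-7.73)^i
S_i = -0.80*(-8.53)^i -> [-0.8, 6.82, -58.21, 496.52, -4235.32]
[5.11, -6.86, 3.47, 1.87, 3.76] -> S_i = Random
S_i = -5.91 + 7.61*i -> [-5.91, 1.7, 9.31, 16.92, 24.53]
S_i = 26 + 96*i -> [26, 122, 218, 314, 410]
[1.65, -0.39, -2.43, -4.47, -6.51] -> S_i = 1.65 + -2.04*i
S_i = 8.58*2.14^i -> [8.58, 18.36, 39.29, 84.09, 179.95]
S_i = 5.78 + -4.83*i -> [5.78, 0.95, -3.88, -8.71, -13.54]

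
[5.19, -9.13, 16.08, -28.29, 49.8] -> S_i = 5.19*(-1.76)^i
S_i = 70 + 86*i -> [70, 156, 242, 328, 414]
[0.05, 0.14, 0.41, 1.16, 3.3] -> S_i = 0.05*2.85^i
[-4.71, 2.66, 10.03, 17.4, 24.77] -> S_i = -4.71 + 7.37*i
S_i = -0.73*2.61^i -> [-0.73, -1.91, -4.97, -12.98, -33.88]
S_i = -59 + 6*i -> [-59, -53, -47, -41, -35]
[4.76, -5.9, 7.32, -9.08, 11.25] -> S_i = 4.76*(-1.24)^i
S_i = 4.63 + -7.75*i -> [4.63, -3.12, -10.87, -18.62, -26.37]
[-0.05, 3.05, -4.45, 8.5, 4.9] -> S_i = Random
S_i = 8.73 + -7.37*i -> [8.73, 1.36, -6.01, -13.38, -20.75]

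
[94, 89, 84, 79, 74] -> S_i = 94 + -5*i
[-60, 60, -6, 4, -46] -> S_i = Random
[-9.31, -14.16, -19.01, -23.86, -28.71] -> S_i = -9.31 + -4.85*i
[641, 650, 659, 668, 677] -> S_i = 641 + 9*i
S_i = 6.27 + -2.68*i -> [6.27, 3.59, 0.91, -1.77, -4.45]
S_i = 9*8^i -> [9, 72, 576, 4608, 36864]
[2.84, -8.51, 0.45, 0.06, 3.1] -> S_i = Random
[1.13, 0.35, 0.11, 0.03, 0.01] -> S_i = 1.13*0.31^i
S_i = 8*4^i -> [8, 32, 128, 512, 2048]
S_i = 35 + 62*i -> [35, 97, 159, 221, 283]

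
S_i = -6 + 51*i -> [-6, 45, 96, 147, 198]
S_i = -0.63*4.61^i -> [-0.63, -2.9, -13.39, -61.72, -284.54]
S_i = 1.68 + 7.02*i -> [1.68, 8.7, 15.72, 22.74, 29.76]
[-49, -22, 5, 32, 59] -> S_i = -49 + 27*i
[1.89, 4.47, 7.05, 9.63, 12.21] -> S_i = 1.89 + 2.58*i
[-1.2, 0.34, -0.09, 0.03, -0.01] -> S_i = -1.20*(-0.28)^i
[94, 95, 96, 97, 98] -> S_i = 94 + 1*i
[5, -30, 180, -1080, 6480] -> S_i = 5*-6^i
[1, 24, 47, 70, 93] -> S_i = 1 + 23*i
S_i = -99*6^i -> [-99, -594, -3564, -21384, -128304]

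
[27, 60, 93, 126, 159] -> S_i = 27 + 33*i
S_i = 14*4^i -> [14, 56, 224, 896, 3584]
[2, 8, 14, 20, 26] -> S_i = 2 + 6*i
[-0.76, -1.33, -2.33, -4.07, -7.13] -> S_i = -0.76*1.75^i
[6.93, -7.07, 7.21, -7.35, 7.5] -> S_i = 6.93*(-1.02)^i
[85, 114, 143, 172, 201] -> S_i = 85 + 29*i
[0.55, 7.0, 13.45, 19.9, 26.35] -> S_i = 0.55 + 6.45*i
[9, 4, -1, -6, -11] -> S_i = 9 + -5*i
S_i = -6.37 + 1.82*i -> [-6.37, -4.55, -2.73, -0.91, 0.91]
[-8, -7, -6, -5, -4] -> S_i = -8 + 1*i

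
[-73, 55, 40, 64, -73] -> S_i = Random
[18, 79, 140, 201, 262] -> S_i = 18 + 61*i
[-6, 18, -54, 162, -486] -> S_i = -6*-3^i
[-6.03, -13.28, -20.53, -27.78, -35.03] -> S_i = -6.03 + -7.25*i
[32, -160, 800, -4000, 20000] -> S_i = 32*-5^i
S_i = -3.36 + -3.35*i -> [-3.36, -6.71, -10.06, -13.41, -16.76]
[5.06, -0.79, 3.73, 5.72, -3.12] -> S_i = Random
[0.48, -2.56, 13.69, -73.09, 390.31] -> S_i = 0.48*(-5.34)^i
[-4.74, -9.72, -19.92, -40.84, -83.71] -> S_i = -4.74*2.05^i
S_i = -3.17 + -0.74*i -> [-3.17, -3.91, -4.65, -5.39, -6.13]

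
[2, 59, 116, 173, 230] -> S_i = 2 + 57*i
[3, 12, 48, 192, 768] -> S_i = 3*4^i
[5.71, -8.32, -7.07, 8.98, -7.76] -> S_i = Random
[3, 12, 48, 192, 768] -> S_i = 3*4^i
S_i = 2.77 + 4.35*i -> [2.77, 7.12, 11.47, 15.82, 20.17]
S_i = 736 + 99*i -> [736, 835, 934, 1033, 1132]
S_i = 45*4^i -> [45, 180, 720, 2880, 11520]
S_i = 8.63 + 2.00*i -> [8.63, 10.63, 12.63, 14.63, 16.63]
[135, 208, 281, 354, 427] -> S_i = 135 + 73*i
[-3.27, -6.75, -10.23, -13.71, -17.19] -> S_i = -3.27 + -3.48*i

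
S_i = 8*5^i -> [8, 40, 200, 1000, 5000]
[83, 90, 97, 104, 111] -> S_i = 83 + 7*i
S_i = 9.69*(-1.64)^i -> [9.69, -15.89, 26.06, -42.74, 70.1]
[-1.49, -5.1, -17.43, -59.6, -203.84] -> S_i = -1.49*3.42^i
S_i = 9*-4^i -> [9, -36, 144, -576, 2304]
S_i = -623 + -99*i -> [-623, -722, -821, -920, -1019]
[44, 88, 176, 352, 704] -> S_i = 44*2^i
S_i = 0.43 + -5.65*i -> [0.43, -5.22, -10.87, -16.52, -22.17]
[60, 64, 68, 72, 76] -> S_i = 60 + 4*i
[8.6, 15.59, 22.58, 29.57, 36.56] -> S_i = 8.60 + 6.99*i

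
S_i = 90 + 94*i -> [90, 184, 278, 372, 466]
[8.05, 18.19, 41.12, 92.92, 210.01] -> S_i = 8.05*2.26^i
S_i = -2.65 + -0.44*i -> [-2.65, -3.09, -3.53, -3.97, -4.41]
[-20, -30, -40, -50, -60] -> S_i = -20 + -10*i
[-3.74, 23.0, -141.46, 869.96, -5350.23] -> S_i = -3.74*(-6.15)^i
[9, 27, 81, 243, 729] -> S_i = 9*3^i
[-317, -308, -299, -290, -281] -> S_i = -317 + 9*i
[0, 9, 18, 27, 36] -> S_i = 0 + 9*i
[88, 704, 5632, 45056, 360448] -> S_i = 88*8^i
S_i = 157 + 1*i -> [157, 158, 159, 160, 161]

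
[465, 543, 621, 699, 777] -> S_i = 465 + 78*i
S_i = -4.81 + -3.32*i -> [-4.81, -8.13, -11.45, -14.77, -18.09]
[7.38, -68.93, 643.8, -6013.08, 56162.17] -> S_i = 7.38*(-9.34)^i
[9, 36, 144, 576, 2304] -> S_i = 9*4^i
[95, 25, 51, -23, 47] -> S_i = Random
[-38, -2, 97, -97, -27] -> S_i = Random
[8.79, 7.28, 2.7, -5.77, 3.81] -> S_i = Random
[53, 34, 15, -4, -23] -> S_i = 53 + -19*i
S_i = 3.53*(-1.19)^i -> [3.53, -4.2, 5.0, -5.95, 7.08]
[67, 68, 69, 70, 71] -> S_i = 67 + 1*i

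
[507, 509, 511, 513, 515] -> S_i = 507 + 2*i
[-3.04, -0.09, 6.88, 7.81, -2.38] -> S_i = Random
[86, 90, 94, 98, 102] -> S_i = 86 + 4*i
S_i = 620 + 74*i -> [620, 694, 768, 842, 916]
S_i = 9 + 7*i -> [9, 16, 23, 30, 37]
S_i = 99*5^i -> [99, 495, 2475, 12375, 61875]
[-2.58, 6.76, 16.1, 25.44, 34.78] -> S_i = -2.58 + 9.34*i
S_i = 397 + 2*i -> [397, 399, 401, 403, 405]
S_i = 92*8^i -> [92, 736, 5888, 47104, 376832]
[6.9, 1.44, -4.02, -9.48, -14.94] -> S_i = 6.90 + -5.46*i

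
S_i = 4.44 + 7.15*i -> [4.44, 11.59, 18.74, 25.89, 33.04]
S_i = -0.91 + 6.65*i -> [-0.91, 5.74, 12.39, 19.04, 25.69]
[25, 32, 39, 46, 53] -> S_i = 25 + 7*i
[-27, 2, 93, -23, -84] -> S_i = Random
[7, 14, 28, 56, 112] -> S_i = 7*2^i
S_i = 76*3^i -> [76, 228, 684, 2052, 6156]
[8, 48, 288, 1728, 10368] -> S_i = 8*6^i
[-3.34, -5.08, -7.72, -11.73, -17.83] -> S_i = -3.34*1.52^i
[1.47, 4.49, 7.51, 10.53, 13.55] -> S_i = 1.47 + 3.02*i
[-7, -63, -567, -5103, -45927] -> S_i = -7*9^i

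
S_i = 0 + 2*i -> [0, 2, 4, 6, 8]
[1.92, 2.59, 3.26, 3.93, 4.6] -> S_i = 1.92 + 0.67*i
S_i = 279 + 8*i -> [279, 287, 295, 303, 311]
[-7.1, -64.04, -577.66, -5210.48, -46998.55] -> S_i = -7.10*9.02^i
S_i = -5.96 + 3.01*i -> [-5.96, -2.95, 0.06, 3.07, 6.08]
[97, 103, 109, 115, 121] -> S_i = 97 + 6*i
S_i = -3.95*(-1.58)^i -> [-3.95, 6.24, -9.86, 15.58, -24.62]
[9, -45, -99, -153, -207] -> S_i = 9 + -54*i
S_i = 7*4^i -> [7, 28, 112, 448, 1792]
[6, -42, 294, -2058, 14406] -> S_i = 6*-7^i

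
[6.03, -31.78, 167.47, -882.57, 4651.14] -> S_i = 6.03*(-5.27)^i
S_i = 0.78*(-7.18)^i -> [0.78, -5.6, 40.21, -288.71, 2072.97]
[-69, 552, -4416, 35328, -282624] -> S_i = -69*-8^i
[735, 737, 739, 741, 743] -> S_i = 735 + 2*i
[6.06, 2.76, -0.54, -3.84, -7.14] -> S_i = 6.06 + -3.30*i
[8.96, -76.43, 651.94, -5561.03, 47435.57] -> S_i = 8.96*(-8.53)^i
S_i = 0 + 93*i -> [0, 93, 186, 279, 372]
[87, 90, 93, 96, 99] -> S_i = 87 + 3*i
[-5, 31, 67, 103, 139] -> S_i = -5 + 36*i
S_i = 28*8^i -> [28, 224, 1792, 14336, 114688]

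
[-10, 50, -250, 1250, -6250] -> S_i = -10*-5^i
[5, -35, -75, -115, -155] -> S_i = 5 + -40*i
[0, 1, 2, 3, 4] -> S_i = 0 + 1*i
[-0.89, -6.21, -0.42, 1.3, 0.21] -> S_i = Random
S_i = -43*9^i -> [-43, -387, -3483, -31347, -282123]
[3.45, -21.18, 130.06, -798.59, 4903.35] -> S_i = 3.45*(-6.14)^i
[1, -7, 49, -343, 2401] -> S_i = 1*-7^i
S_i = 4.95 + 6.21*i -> [4.95, 11.16, 17.37, 23.58, 29.79]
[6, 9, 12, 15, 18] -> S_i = 6 + 3*i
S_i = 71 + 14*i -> [71, 85, 99, 113, 127]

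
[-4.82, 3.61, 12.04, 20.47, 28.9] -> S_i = -4.82 + 8.43*i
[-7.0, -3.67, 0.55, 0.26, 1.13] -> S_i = Random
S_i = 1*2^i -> [1, 2, 4, 8, 16]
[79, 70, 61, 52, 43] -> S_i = 79 + -9*i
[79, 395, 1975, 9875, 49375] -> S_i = 79*5^i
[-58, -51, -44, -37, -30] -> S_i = -58 + 7*i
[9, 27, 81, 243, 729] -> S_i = 9*3^i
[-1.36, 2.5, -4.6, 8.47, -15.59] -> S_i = -1.36*(-1.84)^i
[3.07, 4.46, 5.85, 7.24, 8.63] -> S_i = 3.07 + 1.39*i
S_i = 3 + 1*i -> [3, 4, 5, 6, 7]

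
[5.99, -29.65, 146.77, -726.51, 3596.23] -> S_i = 5.99*(-4.95)^i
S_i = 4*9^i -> [4, 36, 324, 2916, 26244]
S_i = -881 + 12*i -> [-881, -869, -857, -845, -833]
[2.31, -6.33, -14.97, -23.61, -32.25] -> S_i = 2.31 + -8.64*i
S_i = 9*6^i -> [9, 54, 324, 1944, 11664]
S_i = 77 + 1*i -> [77, 78, 79, 80, 81]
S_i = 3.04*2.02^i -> [3.04, 6.14, 12.4, 25.06, 50.61]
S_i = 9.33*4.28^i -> [9.33, 39.93, 170.91, 731.5, 3130.81]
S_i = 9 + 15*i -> [9, 24, 39, 54, 69]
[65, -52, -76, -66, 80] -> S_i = Random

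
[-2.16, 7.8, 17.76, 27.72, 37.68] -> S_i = -2.16 + 9.96*i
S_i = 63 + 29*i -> [63, 92, 121, 150, 179]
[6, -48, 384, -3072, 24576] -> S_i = 6*-8^i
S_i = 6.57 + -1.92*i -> [6.57, 4.65, 2.73, 0.81, -1.11]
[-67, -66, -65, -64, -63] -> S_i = -67 + 1*i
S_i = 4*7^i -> [4, 28, 196, 1372, 9604]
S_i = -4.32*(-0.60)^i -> [-4.32, 2.59, -1.56, 0.93, -0.56]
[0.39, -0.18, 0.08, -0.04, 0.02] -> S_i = 0.39*(-0.46)^i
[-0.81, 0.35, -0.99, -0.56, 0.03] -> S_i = Random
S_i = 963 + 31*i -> [963, 994, 1025, 1056, 1087]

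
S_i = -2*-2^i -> [-2, 4, -8, 16, -32]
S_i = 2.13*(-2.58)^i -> [2.13, -5.5, 14.18, -36.58, 94.38]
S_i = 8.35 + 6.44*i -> [8.35, 14.79, 21.23, 27.67, 34.11]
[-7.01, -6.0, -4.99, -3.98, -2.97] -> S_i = -7.01 + 1.01*i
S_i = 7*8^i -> [7, 56, 448, 3584, 28672]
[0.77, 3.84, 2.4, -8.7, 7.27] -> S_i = Random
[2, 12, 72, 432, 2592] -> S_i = 2*6^i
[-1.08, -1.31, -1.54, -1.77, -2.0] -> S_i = -1.08 + -0.23*i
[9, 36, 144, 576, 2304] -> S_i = 9*4^i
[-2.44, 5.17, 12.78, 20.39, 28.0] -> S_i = -2.44 + 7.61*i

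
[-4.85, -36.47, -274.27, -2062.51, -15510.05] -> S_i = -4.85*7.52^i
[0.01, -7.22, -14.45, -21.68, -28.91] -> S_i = 0.01 + -7.23*i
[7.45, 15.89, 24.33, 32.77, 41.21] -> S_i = 7.45 + 8.44*i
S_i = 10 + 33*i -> [10, 43, 76, 109, 142]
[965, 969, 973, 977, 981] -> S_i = 965 + 4*i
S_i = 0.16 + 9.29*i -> [0.16, 9.45, 18.74, 28.03, 37.32]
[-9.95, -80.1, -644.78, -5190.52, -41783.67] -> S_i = -9.95*8.05^i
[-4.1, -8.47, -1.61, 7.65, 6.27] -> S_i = Random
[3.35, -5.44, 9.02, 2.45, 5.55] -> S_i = Random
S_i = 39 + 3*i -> [39, 42, 45, 48, 51]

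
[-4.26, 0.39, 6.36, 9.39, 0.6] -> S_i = Random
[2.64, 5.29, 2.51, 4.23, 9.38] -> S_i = Random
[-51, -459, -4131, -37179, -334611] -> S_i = -51*9^i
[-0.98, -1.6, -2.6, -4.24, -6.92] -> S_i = -0.98*1.63^i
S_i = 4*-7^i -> [4, -28, 196, -1372, 9604]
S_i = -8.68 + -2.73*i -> [-8.68, -11.41, -14.14, -16.87, -19.6]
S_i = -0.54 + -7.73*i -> [-0.54, -8.27, -16.0, -23.73, -31.46]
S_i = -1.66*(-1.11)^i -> [-1.66, 1.84, -2.05, 2.27, -2.52]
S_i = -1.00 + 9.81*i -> [-1.0, 8.81, 18.62, 28.43, 38.24]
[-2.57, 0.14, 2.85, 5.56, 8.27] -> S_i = -2.57 + 2.71*i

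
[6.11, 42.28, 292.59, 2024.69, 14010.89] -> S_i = 6.11*6.92^i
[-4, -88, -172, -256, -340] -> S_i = -4 + -84*i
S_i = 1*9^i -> [1, 9, 81, 729, 6561]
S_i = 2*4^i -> [2, 8, 32, 128, 512]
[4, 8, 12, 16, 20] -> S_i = 4 + 4*i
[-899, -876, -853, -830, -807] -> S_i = -899 + 23*i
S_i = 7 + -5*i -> [7, 2, -3, -8, -13]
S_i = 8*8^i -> [8, 64, 512, 4096, 32768]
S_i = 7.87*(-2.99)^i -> [7.87, -23.53, 70.36, -210.37, 629.01]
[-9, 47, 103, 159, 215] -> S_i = -9 + 56*i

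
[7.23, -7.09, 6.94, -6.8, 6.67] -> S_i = 7.23*(-0.98)^i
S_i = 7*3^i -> [7, 21, 63, 189, 567]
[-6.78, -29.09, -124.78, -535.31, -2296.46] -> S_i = -6.78*4.29^i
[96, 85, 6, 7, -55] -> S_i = Random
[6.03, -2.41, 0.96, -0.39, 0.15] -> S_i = 6.03*(-0.40)^i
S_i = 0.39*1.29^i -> [0.39, 0.5, 0.65, 0.84, 1.08]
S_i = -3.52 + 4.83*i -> [-3.52, 1.31, 6.14, 10.97, 15.8]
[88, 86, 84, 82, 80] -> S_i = 88 + -2*i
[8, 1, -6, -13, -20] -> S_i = 8 + -7*i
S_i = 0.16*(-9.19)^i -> [0.16, -1.47, 13.51, -124.18, 1141.25]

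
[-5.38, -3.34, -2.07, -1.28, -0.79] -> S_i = -5.38*0.62^i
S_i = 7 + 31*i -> [7, 38, 69, 100, 131]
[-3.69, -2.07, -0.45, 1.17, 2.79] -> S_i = -3.69 + 1.62*i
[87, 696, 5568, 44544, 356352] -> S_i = 87*8^i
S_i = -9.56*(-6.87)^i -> [-9.56, 65.68, -451.2, 3099.76, -21295.35]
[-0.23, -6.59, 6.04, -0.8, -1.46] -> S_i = Random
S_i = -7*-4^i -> [-7, 28, -112, 448, -1792]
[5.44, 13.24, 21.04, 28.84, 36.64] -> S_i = 5.44 + 7.80*i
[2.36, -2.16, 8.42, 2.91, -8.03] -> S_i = Random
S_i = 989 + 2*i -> [989, 991, 993, 995, 997]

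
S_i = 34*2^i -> [34, 68, 136, 272, 544]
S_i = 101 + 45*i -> [101, 146, 191, 236, 281]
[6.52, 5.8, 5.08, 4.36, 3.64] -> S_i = 6.52 + -0.72*i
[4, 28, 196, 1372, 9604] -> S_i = 4*7^i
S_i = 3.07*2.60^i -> [3.07, 7.98, 20.75, 53.96, 140.29]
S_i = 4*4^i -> [4, 16, 64, 256, 1024]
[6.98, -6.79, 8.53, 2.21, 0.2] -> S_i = Random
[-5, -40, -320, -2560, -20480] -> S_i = -5*8^i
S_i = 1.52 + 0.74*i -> [1.52, 2.26, 3.0, 3.74, 4.48]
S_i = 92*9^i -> [92, 828, 7452, 67068, 603612]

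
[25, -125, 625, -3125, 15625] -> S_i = 25*-5^i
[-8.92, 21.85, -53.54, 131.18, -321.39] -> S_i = -8.92*(-2.45)^i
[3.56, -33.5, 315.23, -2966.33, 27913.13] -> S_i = 3.56*(-9.41)^i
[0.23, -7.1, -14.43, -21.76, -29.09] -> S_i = 0.23 + -7.33*i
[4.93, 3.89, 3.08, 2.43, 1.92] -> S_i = 4.93*0.79^i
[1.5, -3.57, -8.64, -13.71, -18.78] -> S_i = 1.50 + -5.07*i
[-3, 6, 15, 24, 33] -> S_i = -3 + 9*i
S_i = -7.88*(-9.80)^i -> [-7.88, 77.22, -756.8, 7416.59, -72682.61]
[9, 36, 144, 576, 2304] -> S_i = 9*4^i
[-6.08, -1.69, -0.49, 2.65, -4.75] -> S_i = Random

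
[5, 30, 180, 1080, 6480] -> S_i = 5*6^i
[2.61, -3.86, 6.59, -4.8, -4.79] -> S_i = Random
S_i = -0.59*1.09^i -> [-0.59, -0.64, -0.7, -0.76, -0.83]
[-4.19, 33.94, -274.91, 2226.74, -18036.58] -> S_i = -4.19*(-8.10)^i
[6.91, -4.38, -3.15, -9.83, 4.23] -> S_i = Random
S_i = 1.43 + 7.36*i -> [1.43, 8.79, 16.15, 23.51, 30.87]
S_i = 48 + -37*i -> [48, 11, -26, -63, -100]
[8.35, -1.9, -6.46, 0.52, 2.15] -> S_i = Random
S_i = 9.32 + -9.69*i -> [9.32, -0.37, -10.06, -19.75, -29.44]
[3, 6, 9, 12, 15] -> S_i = 3 + 3*i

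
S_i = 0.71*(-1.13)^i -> [0.71, -0.8, 0.91, -1.02, 1.16]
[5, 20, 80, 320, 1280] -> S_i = 5*4^i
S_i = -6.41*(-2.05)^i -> [-6.41, 13.14, -26.94, 55.22, -113.21]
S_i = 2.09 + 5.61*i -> [2.09, 7.7, 13.31, 18.92, 24.53]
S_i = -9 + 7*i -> [-9, -2, 5, 12, 19]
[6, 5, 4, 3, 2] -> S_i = 6 + -1*i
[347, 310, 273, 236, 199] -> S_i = 347 + -37*i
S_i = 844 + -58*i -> [844, 786, 728, 670, 612]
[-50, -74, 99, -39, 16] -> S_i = Random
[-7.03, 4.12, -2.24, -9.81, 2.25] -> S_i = Random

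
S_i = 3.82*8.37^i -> [3.82, 31.97, 267.62, 2239.96, 18748.44]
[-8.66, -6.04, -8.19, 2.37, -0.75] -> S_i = Random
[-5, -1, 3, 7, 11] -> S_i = -5 + 4*i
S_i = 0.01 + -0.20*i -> [0.01, -0.19, -0.39, -0.59, -0.79]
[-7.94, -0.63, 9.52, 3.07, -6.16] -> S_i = Random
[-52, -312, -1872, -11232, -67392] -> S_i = -52*6^i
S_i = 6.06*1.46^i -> [6.06, 8.85, 12.92, 18.86, 27.53]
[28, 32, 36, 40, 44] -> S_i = 28 + 4*i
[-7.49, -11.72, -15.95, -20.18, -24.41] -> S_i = -7.49 + -4.23*i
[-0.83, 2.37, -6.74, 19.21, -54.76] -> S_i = -0.83*(-2.85)^i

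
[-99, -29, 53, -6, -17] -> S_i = Random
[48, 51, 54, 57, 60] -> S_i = 48 + 3*i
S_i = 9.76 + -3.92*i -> [9.76, 5.84, 1.92, -2.0, -5.92]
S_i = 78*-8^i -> [78, -624, 4992, -39936, 319488]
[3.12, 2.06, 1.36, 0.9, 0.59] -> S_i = 3.12*0.66^i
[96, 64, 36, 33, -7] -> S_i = Random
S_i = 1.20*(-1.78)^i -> [1.2, -2.14, 3.8, -6.77, 12.05]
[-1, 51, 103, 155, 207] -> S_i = -1 + 52*i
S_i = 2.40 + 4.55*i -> [2.4, 6.95, 11.5, 16.05, 20.6]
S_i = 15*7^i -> [15, 105, 735, 5145, 36015]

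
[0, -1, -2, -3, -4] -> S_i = 0 + -1*i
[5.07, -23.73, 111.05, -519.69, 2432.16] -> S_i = 5.07*(-4.68)^i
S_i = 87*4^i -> [87, 348, 1392, 5568, 22272]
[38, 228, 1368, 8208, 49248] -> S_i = 38*6^i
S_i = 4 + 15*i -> [4, 19, 34, 49, 64]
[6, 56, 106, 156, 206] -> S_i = 6 + 50*i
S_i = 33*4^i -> [33, 132, 528, 2112, 8448]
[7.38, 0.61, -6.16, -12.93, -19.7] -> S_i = 7.38 + -6.77*i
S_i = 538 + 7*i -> [538, 545, 552, 559, 566]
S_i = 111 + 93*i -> [111, 204, 297, 390, 483]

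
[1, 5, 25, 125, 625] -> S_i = 1*5^i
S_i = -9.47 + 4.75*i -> [-9.47, -4.72, 0.03, 4.78, 9.53]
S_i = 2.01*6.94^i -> [2.01, 13.95, 96.81, 671.85, 4662.66]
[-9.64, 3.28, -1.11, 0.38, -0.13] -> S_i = -9.64*(-0.34)^i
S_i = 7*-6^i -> [7, -42, 252, -1512, 9072]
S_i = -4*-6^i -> [-4, 24, -144, 864, -5184]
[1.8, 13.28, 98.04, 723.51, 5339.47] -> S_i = 1.80*7.38^i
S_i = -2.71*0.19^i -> [-2.71, -0.51, -0.1, -0.02, -0.0]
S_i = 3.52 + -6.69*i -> [3.52, -3.17, -9.86, -16.55, -23.24]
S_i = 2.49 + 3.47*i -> [2.49, 5.96, 9.43, 12.9, 16.37]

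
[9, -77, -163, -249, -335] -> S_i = 9 + -86*i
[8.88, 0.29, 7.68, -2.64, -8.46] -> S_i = Random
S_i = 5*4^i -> [5, 20, 80, 320, 1280]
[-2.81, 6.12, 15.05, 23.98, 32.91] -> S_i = -2.81 + 8.93*i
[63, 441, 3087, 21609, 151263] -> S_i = 63*7^i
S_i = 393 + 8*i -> [393, 401, 409, 417, 425]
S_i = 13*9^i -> [13, 117, 1053, 9477, 85293]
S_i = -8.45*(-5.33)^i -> [-8.45, 45.04, -240.06, 1279.49, -6819.7]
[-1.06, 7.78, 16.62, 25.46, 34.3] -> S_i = -1.06 + 8.84*i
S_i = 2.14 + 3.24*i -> [2.14, 5.38, 8.62, 11.86, 15.1]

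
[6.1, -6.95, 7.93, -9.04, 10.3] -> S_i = 6.10*(-1.14)^i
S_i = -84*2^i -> [-84, -168, -336, -672, -1344]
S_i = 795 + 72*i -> [795, 867, 939, 1011, 1083]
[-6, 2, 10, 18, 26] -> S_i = -6 + 8*i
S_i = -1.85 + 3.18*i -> [-1.85, 1.33, 4.51, 7.69, 10.87]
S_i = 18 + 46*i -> [18, 64, 110, 156, 202]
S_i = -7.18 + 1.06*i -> [-7.18, -6.12, -5.06, -4.0, -2.94]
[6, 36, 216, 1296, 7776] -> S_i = 6*6^i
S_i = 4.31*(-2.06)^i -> [4.31, -8.88, 18.29, -37.68, 77.62]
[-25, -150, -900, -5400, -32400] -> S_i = -25*6^i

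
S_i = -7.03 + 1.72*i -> [-7.03, -5.31, -3.59, -1.87, -0.15]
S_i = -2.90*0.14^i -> [-2.9, -0.41, -0.06, -0.01, -0.0]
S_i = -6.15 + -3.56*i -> [-6.15, -9.71, -13.27, -16.83, -20.39]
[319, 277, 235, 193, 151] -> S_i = 319 + -42*i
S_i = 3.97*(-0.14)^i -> [3.97, -0.56, 0.08, -0.01, 0.0]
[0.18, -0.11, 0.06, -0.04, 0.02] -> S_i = 0.18*(-0.59)^i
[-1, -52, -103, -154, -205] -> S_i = -1 + -51*i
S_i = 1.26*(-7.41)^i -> [1.26, -9.34, 69.18, -512.65, 3798.77]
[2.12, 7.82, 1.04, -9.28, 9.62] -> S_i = Random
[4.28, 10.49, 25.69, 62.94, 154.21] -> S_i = 4.28*2.45^i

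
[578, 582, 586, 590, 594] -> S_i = 578 + 4*i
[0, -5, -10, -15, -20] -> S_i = 0 + -5*i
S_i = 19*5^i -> [19, 95, 475, 2375, 11875]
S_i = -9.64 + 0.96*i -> [-9.64, -8.68, -7.72, -6.76, -5.8]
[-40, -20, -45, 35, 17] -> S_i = Random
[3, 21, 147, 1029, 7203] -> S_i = 3*7^i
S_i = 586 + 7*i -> [586, 593, 600, 607, 614]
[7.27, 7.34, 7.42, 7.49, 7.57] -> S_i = 7.27*1.01^i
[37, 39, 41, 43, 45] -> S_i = 37 + 2*i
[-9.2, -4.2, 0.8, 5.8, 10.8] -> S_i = -9.20 + 5.00*i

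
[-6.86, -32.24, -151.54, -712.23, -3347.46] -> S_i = -6.86*4.70^i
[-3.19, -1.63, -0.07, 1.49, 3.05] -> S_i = -3.19 + 1.56*i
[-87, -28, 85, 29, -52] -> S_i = Random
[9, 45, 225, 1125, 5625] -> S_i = 9*5^i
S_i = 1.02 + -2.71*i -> [1.02, -1.69, -4.4, -7.11, -9.82]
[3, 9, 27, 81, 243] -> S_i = 3*3^i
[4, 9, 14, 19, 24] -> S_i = 4 + 5*i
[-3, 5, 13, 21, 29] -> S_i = -3 + 8*i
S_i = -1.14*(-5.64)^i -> [-1.14, 6.43, -36.26, 204.52, -1153.51]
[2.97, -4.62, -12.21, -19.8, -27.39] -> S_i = 2.97 + -7.59*i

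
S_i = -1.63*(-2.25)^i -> [-1.63, 3.67, -8.25, 18.57, -41.78]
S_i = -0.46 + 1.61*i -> [-0.46, 1.15, 2.76, 4.37, 5.98]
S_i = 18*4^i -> [18, 72, 288, 1152, 4608]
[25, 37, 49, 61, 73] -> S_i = 25 + 12*i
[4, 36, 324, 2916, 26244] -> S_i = 4*9^i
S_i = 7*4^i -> [7, 28, 112, 448, 1792]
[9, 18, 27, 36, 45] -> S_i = 9 + 9*i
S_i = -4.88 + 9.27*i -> [-4.88, 4.39, 13.66, 22.93, 32.2]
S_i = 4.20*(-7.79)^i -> [4.2, -32.72, 254.87, -1985.46, 15466.75]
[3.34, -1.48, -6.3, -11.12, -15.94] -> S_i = 3.34 + -4.82*i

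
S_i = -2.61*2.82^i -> [-2.61, -7.36, -20.76, -58.53, -165.06]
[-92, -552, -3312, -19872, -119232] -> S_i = -92*6^i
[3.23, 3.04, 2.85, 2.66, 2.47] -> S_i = 3.23 + -0.19*i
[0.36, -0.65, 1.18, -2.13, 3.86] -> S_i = 0.36*(-1.81)^i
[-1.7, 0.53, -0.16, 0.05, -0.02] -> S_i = -1.70*(-0.31)^i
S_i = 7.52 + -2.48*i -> [7.52, 5.04, 2.56, 0.08, -2.4]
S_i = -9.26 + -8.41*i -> [-9.26, -17.67, -26.08, -34.49, -42.9]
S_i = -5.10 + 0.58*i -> [-5.1, -4.52, -3.94, -3.36, -2.78]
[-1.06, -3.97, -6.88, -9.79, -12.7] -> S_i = -1.06 + -2.91*i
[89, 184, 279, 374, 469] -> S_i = 89 + 95*i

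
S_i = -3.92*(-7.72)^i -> [-3.92, 30.26, -233.63, 1803.59, -13923.72]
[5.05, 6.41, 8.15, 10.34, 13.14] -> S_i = 5.05*1.27^i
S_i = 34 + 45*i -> [34, 79, 124, 169, 214]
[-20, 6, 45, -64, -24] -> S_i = Random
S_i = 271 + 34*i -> [271, 305, 339, 373, 407]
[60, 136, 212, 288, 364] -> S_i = 60 + 76*i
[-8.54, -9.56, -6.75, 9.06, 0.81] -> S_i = Random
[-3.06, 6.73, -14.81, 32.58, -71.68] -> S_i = -3.06*(-2.20)^i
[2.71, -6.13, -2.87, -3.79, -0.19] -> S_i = Random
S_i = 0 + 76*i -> [0, 76, 152, 228, 304]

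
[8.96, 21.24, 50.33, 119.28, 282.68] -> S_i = 8.96*2.37^i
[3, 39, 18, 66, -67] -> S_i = Random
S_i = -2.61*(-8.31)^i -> [-2.61, 21.69, -180.24, 1497.76, -12446.42]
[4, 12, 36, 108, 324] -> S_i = 4*3^i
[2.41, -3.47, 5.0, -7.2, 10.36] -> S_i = 2.41*(-1.44)^i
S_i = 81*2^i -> [81, 162, 324, 648, 1296]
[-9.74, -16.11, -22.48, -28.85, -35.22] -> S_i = -9.74 + -6.37*i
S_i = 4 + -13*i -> [4, -9, -22, -35, -48]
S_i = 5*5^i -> [5, 25, 125, 625, 3125]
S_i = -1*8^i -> [-1, -8, -64, -512, -4096]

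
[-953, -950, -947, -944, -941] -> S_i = -953 + 3*i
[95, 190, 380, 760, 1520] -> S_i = 95*2^i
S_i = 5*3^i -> [5, 15, 45, 135, 405]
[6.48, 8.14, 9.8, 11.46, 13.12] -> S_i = 6.48 + 1.66*i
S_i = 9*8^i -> [9, 72, 576, 4608, 36864]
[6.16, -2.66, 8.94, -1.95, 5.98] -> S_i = Random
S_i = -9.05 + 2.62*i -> [-9.05, -6.43, -3.81, -1.19, 1.43]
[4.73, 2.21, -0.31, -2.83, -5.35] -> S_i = 4.73 + -2.52*i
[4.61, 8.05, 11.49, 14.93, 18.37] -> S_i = 4.61 + 3.44*i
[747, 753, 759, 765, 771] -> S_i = 747 + 6*i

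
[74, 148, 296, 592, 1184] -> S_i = 74*2^i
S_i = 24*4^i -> [24, 96, 384, 1536, 6144]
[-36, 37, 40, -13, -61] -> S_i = Random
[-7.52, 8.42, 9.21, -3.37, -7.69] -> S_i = Random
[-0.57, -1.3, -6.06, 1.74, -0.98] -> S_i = Random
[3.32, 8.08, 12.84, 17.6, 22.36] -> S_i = 3.32 + 4.76*i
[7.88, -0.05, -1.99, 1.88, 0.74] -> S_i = Random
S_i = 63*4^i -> [63, 252, 1008, 4032, 16128]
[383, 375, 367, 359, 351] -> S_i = 383 + -8*i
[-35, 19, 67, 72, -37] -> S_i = Random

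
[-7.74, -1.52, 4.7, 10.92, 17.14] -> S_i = -7.74 + 6.22*i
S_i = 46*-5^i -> [46, -230, 1150, -5750, 28750]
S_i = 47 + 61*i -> [47, 108, 169, 230, 291]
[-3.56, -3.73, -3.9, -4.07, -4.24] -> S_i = -3.56 + -0.17*i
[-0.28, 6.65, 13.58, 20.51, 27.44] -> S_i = -0.28 + 6.93*i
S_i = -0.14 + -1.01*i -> [-0.14, -1.15, -2.16, -3.17, -4.18]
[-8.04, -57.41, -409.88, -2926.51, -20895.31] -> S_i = -8.04*7.14^i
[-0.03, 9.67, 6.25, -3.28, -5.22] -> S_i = Random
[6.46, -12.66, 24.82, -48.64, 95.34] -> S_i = 6.46*(-1.96)^i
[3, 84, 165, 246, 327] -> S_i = 3 + 81*i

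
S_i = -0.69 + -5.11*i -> [-0.69, -5.8, -10.91, -16.02, -21.13]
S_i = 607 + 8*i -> [607, 615, 623, 631, 639]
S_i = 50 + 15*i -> [50, 65, 80, 95, 110]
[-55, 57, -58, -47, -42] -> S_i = Random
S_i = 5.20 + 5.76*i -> [5.2, 10.96, 16.72, 22.48, 28.24]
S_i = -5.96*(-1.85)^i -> [-5.96, 11.03, -20.4, 37.74, -69.81]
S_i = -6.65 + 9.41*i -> [-6.65, 2.76, 12.17, 21.58, 30.99]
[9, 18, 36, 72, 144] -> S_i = 9*2^i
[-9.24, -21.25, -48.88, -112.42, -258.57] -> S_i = -9.24*2.30^i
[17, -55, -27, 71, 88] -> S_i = Random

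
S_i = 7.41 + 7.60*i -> [7.41, 15.01, 22.61, 30.21, 37.81]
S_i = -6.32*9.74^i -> [-6.32, -61.56, -599.56, -5839.75, -56879.12]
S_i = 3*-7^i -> [3, -21, 147, -1029, 7203]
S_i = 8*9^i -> [8, 72, 648, 5832, 52488]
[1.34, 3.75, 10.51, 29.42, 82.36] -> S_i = 1.34*2.80^i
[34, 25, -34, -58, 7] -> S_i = Random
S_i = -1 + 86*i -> [-1, 85, 171, 257, 343]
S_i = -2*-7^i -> [-2, 14, -98, 686, -4802]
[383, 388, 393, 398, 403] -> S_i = 383 + 5*i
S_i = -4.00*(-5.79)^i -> [-4.0, 23.16, -134.1, 776.42, -4495.46]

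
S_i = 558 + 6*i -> [558, 564, 570, 576, 582]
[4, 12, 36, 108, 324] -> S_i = 4*3^i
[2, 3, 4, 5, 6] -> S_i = 2 + 1*i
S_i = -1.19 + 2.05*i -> [-1.19, 0.86, 2.91, 4.96, 7.01]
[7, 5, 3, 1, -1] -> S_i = 7 + -2*i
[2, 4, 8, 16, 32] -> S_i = 2*2^i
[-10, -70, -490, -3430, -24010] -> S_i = -10*7^i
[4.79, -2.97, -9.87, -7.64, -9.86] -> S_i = Random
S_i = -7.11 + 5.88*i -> [-7.11, -1.23, 4.65, 10.53, 16.41]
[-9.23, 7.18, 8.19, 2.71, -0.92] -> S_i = Random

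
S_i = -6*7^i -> [-6, -42, -294, -2058, -14406]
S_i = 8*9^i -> [8, 72, 648, 5832, 52488]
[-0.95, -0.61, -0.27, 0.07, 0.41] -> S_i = -0.95 + 0.34*i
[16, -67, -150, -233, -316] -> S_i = 16 + -83*i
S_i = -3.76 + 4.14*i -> [-3.76, 0.38, 4.52, 8.66, 12.8]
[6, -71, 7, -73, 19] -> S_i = Random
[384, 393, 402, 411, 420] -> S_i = 384 + 9*i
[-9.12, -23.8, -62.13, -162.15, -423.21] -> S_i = -9.12*2.61^i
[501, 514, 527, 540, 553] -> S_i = 501 + 13*i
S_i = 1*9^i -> [1, 9, 81, 729, 6561]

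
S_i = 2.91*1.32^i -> [2.91, 3.84, 5.07, 6.69, 8.83]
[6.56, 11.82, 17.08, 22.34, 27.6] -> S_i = 6.56 + 5.26*i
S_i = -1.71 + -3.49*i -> [-1.71, -5.2, -8.69, -12.18, -15.67]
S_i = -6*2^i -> [-6, -12, -24, -48, -96]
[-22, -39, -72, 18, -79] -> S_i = Random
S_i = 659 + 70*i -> [659, 729, 799, 869, 939]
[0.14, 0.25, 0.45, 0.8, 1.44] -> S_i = 0.14*1.79^i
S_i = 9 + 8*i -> [9, 17, 25, 33, 41]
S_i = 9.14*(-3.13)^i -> [9.14, -28.61, 89.54, -280.27, 877.25]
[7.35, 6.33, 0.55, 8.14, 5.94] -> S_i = Random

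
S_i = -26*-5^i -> [-26, 130, -650, 3250, -16250]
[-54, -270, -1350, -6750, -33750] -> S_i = -54*5^i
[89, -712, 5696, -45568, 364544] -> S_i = 89*-8^i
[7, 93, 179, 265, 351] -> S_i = 7 + 86*i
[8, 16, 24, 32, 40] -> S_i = 8 + 8*i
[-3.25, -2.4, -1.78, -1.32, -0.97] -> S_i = -3.25*0.74^i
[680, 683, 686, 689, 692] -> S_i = 680 + 3*i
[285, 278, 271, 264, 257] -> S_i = 285 + -7*i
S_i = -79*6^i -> [-79, -474, -2844, -17064, -102384]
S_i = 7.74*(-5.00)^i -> [7.74, -38.7, 193.5, -967.5, 4837.5]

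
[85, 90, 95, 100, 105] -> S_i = 85 + 5*i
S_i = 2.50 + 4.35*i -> [2.5, 6.85, 11.2, 15.55, 19.9]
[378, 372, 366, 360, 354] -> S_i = 378 + -6*i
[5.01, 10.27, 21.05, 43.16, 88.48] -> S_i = 5.01*2.05^i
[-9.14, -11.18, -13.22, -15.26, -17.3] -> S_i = -9.14 + -2.04*i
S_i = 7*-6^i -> [7, -42, 252, -1512, 9072]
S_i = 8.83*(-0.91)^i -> [8.83, -8.04, 7.31, -6.65, 6.06]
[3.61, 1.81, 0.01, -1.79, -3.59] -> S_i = 3.61 + -1.80*i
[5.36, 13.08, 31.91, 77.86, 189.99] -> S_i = 5.36*2.44^i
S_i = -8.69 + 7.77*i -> [-8.69, -0.92, 6.85, 14.62, 22.39]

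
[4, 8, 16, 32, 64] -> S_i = 4*2^i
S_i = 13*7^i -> [13, 91, 637, 4459, 31213]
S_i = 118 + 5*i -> [118, 123, 128, 133, 138]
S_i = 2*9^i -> [2, 18, 162, 1458, 13122]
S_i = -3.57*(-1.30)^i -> [-3.57, 4.64, -6.03, 7.84, -10.2]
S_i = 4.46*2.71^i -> [4.46, 12.09, 32.75, 88.77, 240.55]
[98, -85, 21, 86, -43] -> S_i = Random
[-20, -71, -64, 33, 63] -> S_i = Random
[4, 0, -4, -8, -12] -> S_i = 4 + -4*i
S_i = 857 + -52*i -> [857, 805, 753, 701, 649]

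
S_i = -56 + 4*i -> [-56, -52, -48, -44, -40]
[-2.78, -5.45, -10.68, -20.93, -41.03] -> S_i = -2.78*1.96^i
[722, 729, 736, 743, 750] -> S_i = 722 + 7*i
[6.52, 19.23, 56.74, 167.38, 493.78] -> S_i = 6.52*2.95^i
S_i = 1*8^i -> [1, 8, 64, 512, 4096]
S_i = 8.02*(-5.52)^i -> [8.02, -44.27, 244.37, -1348.94, 7446.13]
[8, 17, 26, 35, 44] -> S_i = 8 + 9*i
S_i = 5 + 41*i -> [5, 46, 87, 128, 169]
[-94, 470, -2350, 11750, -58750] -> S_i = -94*-5^i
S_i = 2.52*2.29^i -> [2.52, 5.77, 13.22, 30.26, 69.3]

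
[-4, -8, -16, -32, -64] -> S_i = -4*2^i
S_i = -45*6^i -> [-45, -270, -1620, -9720, -58320]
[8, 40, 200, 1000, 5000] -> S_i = 8*5^i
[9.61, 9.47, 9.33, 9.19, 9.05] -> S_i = 9.61 + -0.14*i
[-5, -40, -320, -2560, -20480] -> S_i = -5*8^i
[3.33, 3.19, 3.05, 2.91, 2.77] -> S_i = 3.33 + -0.14*i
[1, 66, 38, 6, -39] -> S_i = Random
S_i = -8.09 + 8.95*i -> [-8.09, 0.86, 9.81, 18.76, 27.71]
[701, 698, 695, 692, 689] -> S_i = 701 + -3*i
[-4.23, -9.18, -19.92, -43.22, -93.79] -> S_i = -4.23*2.17^i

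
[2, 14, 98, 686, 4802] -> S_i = 2*7^i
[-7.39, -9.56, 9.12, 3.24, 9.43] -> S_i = Random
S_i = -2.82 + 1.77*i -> [-2.82, -1.05, 0.72, 2.49, 4.26]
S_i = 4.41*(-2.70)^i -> [4.41, -11.91, 32.15, -86.8, 234.37]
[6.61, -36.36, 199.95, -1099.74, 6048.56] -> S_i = 6.61*(-5.50)^i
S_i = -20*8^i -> [-20, -160, -1280, -10240, -81920]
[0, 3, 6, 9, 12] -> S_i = 0 + 3*i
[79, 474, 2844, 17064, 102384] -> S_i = 79*6^i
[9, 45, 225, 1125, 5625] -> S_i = 9*5^i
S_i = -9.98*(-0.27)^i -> [-9.98, 2.69, -0.73, 0.2, -0.05]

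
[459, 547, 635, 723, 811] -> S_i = 459 + 88*i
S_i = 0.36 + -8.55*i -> [0.36, -8.19, -16.74, -25.29, -33.84]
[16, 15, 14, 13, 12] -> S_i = 16 + -1*i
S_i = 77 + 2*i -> [77, 79, 81, 83, 85]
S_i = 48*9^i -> [48, 432, 3888, 34992, 314928]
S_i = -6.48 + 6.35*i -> [-6.48, -0.13, 6.22, 12.57, 18.92]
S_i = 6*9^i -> [6, 54, 486, 4374, 39366]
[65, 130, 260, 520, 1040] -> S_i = 65*2^i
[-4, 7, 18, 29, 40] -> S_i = -4 + 11*i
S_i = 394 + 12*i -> [394, 406, 418, 430, 442]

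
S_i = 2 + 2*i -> [2, 4, 6, 8, 10]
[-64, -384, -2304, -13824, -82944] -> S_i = -64*6^i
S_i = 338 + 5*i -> [338, 343, 348, 353, 358]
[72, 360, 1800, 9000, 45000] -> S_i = 72*5^i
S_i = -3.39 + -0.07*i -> [-3.39, -3.46, -3.53, -3.6, -3.67]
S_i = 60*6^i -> [60, 360, 2160, 12960, 77760]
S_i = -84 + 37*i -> [-84, -47, -10, 27, 64]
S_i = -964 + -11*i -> [-964, -975, -986, -997, -1008]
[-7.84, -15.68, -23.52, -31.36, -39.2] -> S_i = -7.84 + -7.84*i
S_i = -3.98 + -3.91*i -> [-3.98, -7.89, -11.8, -15.71, -19.62]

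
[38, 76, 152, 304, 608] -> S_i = 38*2^i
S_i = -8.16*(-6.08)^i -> [-8.16, 49.61, -301.65, 1834.01, -11150.76]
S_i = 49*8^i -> [49, 392, 3136, 25088, 200704]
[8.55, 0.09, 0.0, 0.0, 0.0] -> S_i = 8.55*0.01^i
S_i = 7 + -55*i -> [7, -48, -103, -158, -213]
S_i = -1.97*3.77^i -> [-1.97, -7.43, -28.0, -105.56, -397.95]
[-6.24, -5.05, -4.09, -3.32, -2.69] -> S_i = -6.24*0.81^i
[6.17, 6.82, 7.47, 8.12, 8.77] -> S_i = 6.17 + 0.65*i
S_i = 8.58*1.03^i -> [8.58, 8.84, 9.1, 9.38, 9.66]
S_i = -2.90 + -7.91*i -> [-2.9, -10.81, -18.72, -26.63, -34.54]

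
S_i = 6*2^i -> [6, 12, 24, 48, 96]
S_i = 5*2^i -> [5, 10, 20, 40, 80]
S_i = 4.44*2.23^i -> [4.44, 9.9, 22.08, 49.24, 109.8]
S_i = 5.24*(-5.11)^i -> [5.24, -26.78, 136.83, -699.19, 3572.85]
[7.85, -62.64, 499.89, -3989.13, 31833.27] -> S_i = 7.85*(-7.98)^i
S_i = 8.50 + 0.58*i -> [8.5, 9.08, 9.66, 10.24, 10.82]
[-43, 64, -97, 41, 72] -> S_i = Random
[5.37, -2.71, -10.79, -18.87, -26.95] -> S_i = 5.37 + -8.08*i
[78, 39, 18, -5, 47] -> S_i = Random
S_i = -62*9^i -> [-62, -558, -5022, -45198, -406782]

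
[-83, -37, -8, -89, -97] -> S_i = Random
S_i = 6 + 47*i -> [6, 53, 100, 147, 194]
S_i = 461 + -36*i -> [461, 425, 389, 353, 317]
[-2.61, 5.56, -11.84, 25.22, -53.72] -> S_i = -2.61*(-2.13)^i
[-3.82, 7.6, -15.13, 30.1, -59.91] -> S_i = -3.82*(-1.99)^i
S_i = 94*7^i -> [94, 658, 4606, 32242, 225694]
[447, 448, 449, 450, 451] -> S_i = 447 + 1*i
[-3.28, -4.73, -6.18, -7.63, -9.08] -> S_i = -3.28 + -1.45*i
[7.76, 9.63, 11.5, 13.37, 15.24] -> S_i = 7.76 + 1.87*i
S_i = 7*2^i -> [7, 14, 28, 56, 112]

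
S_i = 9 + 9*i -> [9, 18, 27, 36, 45]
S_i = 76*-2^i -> [76, -152, 304, -608, 1216]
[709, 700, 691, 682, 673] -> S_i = 709 + -9*i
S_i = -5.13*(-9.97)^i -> [-5.13, 51.15, -509.93, 5083.97, -50687.16]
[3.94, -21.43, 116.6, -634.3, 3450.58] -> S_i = 3.94*(-5.44)^i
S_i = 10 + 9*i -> [10, 19, 28, 37, 46]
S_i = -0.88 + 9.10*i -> [-0.88, 8.22, 17.32, 26.42, 35.52]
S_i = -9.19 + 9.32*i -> [-9.19, 0.13, 9.45, 18.77, 28.09]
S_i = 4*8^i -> [4, 32, 256, 2048, 16384]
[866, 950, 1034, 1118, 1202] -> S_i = 866 + 84*i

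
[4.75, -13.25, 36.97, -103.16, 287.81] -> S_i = 4.75*(-2.79)^i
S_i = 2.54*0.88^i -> [2.54, 2.24, 1.97, 1.73, 1.52]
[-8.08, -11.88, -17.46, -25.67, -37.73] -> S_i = -8.08*1.47^i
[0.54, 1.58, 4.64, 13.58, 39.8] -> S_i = 0.54*2.93^i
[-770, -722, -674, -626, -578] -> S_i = -770 + 48*i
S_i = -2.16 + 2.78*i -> [-2.16, 0.62, 3.4, 6.18, 8.96]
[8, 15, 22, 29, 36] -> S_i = 8 + 7*i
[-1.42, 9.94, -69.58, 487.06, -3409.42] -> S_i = -1.42*(-7.00)^i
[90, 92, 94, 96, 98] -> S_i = 90 + 2*i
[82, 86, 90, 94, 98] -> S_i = 82 + 4*i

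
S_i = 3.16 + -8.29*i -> [3.16, -5.13, -13.42, -21.71, -30.0]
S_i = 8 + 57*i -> [8, 65, 122, 179, 236]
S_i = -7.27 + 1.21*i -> [-7.27, -6.06, -4.85, -3.64, -2.43]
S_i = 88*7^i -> [88, 616, 4312, 30184, 211288]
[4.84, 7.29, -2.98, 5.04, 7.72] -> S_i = Random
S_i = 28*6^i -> [28, 168, 1008, 6048, 36288]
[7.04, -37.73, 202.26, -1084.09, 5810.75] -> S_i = 7.04*(-5.36)^i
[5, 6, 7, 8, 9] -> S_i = 5 + 1*i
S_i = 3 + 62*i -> [3, 65, 127, 189, 251]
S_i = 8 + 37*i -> [8, 45, 82, 119, 156]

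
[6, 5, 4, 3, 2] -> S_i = 6 + -1*i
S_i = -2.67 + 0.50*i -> [-2.67, -2.17, -1.67, -1.17, -0.67]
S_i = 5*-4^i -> [5, -20, 80, -320, 1280]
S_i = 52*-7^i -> [52, -364, 2548, -17836, 124852]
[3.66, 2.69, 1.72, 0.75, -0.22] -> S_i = 3.66 + -0.97*i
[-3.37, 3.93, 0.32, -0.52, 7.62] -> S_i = Random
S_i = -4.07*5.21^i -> [-4.07, -21.2, -110.48, -575.58, -2998.78]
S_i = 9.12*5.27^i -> [9.12, 48.06, 253.29, 1334.83, 7034.57]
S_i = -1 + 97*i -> [-1, 96, 193, 290, 387]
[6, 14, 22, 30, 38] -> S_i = 6 + 8*i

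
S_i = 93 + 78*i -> [93, 171, 249, 327, 405]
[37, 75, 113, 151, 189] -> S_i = 37 + 38*i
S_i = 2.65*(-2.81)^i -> [2.65, -7.45, 20.92, -58.8, 165.22]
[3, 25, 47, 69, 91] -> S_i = 3 + 22*i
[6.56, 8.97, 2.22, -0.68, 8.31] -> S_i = Random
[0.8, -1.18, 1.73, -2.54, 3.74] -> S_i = 0.80*(-1.47)^i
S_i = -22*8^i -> [-22, -176, -1408, -11264, -90112]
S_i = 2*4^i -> [2, 8, 32, 128, 512]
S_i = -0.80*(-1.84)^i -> [-0.8, 1.47, -2.71, 4.98, -9.17]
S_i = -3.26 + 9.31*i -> [-3.26, 6.05, 15.36, 24.67, 33.98]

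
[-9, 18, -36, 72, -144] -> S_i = -9*-2^i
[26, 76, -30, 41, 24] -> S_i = Random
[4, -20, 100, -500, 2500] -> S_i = 4*-5^i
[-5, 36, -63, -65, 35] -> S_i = Random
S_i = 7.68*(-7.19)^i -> [7.68, -55.22, 397.03, -2854.62, 20524.7]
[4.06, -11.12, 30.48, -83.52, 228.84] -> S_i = 4.06*(-2.74)^i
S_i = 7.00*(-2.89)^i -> [7.0, -20.23, 58.46, -168.96, 488.3]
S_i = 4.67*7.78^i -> [4.67, 36.33, 282.67, 2199.15, 17109.42]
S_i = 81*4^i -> [81, 324, 1296, 5184, 20736]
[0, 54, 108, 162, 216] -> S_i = 0 + 54*i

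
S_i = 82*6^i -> [82, 492, 2952, 17712, 106272]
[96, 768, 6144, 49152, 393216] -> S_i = 96*8^i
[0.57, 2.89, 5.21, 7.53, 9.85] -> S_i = 0.57 + 2.32*i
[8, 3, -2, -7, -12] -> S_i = 8 + -5*i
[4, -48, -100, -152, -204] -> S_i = 4 + -52*i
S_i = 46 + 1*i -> [46, 47, 48, 49, 50]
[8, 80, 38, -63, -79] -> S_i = Random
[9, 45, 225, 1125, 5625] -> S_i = 9*5^i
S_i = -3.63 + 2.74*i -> [-3.63, -0.89, 1.85, 4.59, 7.33]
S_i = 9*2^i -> [9, 18, 36, 72, 144]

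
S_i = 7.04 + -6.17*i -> [7.04, 0.87, -5.3, -11.47, -17.64]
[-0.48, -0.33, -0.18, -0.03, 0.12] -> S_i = -0.48 + 0.15*i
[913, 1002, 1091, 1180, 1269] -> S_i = 913 + 89*i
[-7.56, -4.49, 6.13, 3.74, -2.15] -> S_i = Random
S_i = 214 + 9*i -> [214, 223, 232, 241, 250]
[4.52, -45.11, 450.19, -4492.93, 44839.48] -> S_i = 4.52*(-9.98)^i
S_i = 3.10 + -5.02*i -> [3.1, -1.92, -6.94, -11.96, -16.98]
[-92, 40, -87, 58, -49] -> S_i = Random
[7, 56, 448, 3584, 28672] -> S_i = 7*8^i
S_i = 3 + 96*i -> [3, 99, 195, 291, 387]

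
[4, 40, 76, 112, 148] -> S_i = 4 + 36*i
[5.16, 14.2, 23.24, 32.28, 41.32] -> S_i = 5.16 + 9.04*i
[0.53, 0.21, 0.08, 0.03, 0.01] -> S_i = 0.53*0.40^i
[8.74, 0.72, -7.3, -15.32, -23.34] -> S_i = 8.74 + -8.02*i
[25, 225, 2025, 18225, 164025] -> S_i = 25*9^i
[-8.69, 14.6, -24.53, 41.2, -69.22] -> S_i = -8.69*(-1.68)^i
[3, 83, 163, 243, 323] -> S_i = 3 + 80*i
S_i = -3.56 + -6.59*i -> [-3.56, -10.15, -16.74, -23.33, -29.92]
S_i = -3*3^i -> [-3, -9, -27, -81, -243]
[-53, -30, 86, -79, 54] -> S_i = Random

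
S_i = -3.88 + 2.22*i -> [-3.88, -1.66, 0.56, 2.78, 5.0]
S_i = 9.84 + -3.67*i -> [9.84, 6.17, 2.5, -1.17, -4.84]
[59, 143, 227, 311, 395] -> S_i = 59 + 84*i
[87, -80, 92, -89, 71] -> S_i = Random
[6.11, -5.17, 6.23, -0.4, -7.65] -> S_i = Random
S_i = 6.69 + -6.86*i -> [6.69, -0.17, -7.03, -13.89, -20.75]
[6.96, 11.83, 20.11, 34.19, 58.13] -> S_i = 6.96*1.70^i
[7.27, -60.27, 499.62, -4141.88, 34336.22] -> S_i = 7.27*(-8.29)^i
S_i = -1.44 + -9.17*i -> [-1.44, -10.61, -19.78, -28.95, -38.12]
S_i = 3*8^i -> [3, 24, 192, 1536, 12288]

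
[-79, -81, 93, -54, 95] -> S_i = Random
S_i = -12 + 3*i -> [-12, -9, -6, -3, 0]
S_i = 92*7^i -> [92, 644, 4508, 31556, 220892]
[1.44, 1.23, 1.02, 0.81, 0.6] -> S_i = 1.44 + -0.21*i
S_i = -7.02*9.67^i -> [-7.02, -67.88, -656.43, -6347.7, -61382.28]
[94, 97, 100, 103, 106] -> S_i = 94 + 3*i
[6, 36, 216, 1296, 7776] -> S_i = 6*6^i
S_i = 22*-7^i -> [22, -154, 1078, -7546, 52822]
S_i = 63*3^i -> [63, 189, 567, 1701, 5103]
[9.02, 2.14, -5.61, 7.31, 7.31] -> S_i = Random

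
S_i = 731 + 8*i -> [731, 739, 747, 755, 763]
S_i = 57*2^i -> [57, 114, 228, 456, 912]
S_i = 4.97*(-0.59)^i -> [4.97, -2.93, 1.73, -1.02, 0.6]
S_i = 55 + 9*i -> [55, 64, 73, 82, 91]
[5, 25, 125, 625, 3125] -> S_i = 5*5^i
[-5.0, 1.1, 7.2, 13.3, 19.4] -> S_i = -5.00 + 6.10*i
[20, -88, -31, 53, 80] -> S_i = Random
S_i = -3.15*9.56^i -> [-3.15, -30.11, -287.89, -2752.23, -26311.29]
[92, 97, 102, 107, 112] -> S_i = 92 + 5*i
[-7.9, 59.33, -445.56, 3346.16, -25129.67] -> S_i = -7.90*(-7.51)^i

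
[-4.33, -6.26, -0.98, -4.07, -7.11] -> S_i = Random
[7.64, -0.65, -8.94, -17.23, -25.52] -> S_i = 7.64 + -8.29*i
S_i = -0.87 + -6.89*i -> [-0.87, -7.76, -14.65, -21.54, -28.43]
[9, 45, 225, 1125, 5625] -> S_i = 9*5^i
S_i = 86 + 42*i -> [86, 128, 170, 212, 254]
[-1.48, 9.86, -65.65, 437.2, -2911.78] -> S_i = -1.48*(-6.66)^i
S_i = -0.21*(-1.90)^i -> [-0.21, 0.4, -0.76, 1.44, -2.74]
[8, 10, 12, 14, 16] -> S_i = 8 + 2*i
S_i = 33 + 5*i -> [33, 38, 43, 48, 53]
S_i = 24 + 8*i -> [24, 32, 40, 48, 56]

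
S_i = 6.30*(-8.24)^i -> [6.3, -51.91, 427.75, -3524.7, 29043.53]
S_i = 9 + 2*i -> [9, 11, 13, 15, 17]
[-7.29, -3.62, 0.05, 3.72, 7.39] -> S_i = -7.29 + 3.67*i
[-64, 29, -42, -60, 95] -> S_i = Random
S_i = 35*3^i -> [35, 105, 315, 945, 2835]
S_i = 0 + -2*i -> [0, -2, -4, -6, -8]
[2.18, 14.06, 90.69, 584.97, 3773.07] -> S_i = 2.18*6.45^i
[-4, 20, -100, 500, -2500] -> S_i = -4*-5^i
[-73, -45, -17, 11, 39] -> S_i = -73 + 28*i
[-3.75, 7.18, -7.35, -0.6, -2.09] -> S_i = Random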